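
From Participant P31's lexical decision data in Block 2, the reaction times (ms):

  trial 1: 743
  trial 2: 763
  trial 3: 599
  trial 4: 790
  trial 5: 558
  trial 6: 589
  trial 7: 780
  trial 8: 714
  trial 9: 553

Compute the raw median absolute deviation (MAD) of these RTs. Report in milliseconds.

76 ms

Sorted: 553, 558, 589, 599, 714, 743, 763, 780, 790 → median = 714
|x − 714|: 29, 49, 115, 76, 156, 125, 66, 0, 161
Sorted deviations: 0, 29, 49, 66, 76, 115, 125, 156, 161 → MAD = 76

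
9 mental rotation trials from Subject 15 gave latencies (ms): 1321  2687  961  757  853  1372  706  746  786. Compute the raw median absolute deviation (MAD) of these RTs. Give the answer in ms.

Sorted: 706, 746, 757, 786, 853, 961, 1321, 1372, 2687 → median = 853
|x − 853|: 468, 1834, 108, 96, 0, 519, 147, 107, 67
Sorted deviations: 0, 67, 96, 107, 108, 147, 468, 519, 1834 → MAD = 108

108 ms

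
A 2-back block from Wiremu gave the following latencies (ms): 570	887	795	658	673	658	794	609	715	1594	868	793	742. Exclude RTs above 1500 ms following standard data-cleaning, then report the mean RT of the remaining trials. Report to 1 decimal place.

Excluded: 1594
Retained (n=12): Σ = 8762
Mean = 8762/12 = 730.1667

730.2 ms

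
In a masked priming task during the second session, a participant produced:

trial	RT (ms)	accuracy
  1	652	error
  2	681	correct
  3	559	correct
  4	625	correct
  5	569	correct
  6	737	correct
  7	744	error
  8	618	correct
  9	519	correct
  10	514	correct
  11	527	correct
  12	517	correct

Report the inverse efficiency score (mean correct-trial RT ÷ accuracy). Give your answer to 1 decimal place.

703.9 ms

Correct trials (n=10): 681, 559, 625, 569, 737, 618, 519, 514, 527, 517
Mean correct RT = 5866/10 = 586.6000 ms
Proportion correct = 10/12
IES = 586.6000 / (10/12) = 703.920 ms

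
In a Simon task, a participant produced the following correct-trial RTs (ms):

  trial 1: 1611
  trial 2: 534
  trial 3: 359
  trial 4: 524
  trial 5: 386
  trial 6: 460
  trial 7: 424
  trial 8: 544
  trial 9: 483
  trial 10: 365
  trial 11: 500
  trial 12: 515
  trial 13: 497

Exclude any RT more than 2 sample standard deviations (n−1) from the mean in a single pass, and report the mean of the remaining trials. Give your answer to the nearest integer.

n = 13, ΣRT = 7202, M = 554.000
Σ(x−M)² = 1259082.00; s = √(1259082.00/12) = 323.919
Cutoffs: 554.000 ± 2·323.919 → [-93.8, 1201.8]
Outside: 1611 → excluded.
Retained (n=12): Σ = 5591, mean = 5591/12 = 465.917

466 ms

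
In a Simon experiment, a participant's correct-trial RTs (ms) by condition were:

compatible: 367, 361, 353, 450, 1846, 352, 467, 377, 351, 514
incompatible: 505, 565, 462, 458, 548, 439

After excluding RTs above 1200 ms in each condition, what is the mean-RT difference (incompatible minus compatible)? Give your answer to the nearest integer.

compatible: exclude 1846
M(compatible) = 3592/9 = 399.111
M(incompatible) = 2977/6 = 496.167
Difference = 496.167 − 399.111 = 97.056 ms

97 ms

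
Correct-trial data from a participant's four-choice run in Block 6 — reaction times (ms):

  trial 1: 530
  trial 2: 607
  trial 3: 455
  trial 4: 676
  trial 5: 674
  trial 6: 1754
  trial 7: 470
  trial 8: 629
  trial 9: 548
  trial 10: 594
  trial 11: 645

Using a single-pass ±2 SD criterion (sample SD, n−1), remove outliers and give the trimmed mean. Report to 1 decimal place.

582.8 ms

n = 11, ΣRT = 7582, M = 689.273
Σ(x−M)² = 1303782.18; s = √(1303782.18/10) = 361.079
Cutoffs: 689.273 ± 2·361.079 → [-32.9, 1411.4]
Outside: 1754 → excluded.
Retained (n=10): Σ = 5828, mean = 5828/10 = 582.800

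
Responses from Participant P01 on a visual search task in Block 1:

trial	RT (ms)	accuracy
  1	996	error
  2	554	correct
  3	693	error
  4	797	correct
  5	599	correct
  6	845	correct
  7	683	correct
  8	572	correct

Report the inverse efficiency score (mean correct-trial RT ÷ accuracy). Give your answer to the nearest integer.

900 ms

Correct trials (n=6): 554, 797, 599, 845, 683, 572
Mean correct RT = 4050/6 = 675.0000 ms
Proportion correct = 6/8
IES = 675.0000 / (6/8) = 900.000 ms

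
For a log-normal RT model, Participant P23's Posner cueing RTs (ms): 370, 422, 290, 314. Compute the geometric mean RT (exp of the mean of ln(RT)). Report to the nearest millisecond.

345 ms

ln(RT): 5.9135, 6.0450, 5.6699, 5.7494
Mean ln(RT) = 23.3778/4 = 5.84445
Geometric mean = exp(5.84445) = 345.31 ms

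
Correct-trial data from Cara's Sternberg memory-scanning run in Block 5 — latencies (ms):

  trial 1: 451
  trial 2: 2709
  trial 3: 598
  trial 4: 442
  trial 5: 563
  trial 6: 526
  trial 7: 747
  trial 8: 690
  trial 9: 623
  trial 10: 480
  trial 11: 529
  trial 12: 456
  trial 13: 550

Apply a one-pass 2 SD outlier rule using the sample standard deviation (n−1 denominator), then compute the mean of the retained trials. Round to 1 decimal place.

n = 13, ΣRT = 9364, M = 720.308
Σ(x−M)² = 4386648.77; s = √(4386648.77/12) = 604.611
Cutoffs: 720.308 ± 2·604.611 → [-488.9, 1929.5]
Outside: 2709 → excluded.
Retained (n=12): Σ = 6655, mean = 6655/12 = 554.583

554.6 ms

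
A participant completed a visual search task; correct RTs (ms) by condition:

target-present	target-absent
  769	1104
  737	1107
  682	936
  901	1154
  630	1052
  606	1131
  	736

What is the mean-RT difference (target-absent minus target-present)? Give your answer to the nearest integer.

311 ms

M(target-present) = 4325/6 = 720.833
M(target-absent) = 7220/7 = 1031.429
Difference = 1031.429 − 720.833 = 310.595 ms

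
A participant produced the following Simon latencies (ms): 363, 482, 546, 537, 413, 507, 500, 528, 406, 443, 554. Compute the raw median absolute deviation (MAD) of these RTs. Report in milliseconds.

46 ms

Sorted: 363, 406, 413, 443, 482, 500, 507, 528, 537, 546, 554 → median = 500
|x − 500|: 137, 18, 46, 37, 87, 7, 0, 28, 94, 57, 54
Sorted deviations: 0, 7, 18, 28, 37, 46, 54, 57, 87, 94, 137 → MAD = 46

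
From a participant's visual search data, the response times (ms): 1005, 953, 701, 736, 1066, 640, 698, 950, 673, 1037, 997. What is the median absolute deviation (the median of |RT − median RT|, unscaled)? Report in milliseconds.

116 ms

Sorted: 640, 673, 698, 701, 736, 950, 953, 997, 1005, 1037, 1066 → median = 950
|x − 950|: 55, 3, 249, 214, 116, 310, 252, 0, 277, 87, 47
Sorted deviations: 0, 3, 47, 55, 87, 116, 214, 249, 252, 277, 310 → MAD = 116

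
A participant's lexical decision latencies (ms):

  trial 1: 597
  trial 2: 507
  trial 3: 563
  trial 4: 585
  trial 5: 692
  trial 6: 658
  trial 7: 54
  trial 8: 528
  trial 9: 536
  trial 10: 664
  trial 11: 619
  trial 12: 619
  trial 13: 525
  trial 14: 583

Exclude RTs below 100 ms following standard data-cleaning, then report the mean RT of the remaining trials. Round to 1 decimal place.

590.5 ms

Excluded: 54
Retained (n=13): Σ = 7676
Mean = 7676/13 = 590.4615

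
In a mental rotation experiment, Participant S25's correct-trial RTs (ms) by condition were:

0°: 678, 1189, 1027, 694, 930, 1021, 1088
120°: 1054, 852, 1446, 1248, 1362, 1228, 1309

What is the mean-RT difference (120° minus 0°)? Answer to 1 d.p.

267.4 ms

M(0°) = 6627/7 = 946.714
M(120°) = 8499/7 = 1214.143
Difference = 1214.143 − 946.714 = 267.429 ms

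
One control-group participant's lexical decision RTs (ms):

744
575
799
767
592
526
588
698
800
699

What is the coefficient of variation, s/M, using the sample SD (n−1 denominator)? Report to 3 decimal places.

0.149

n = 10, Σ = 6788, M = 678.8000
Σ(x−M)² = 91845.600; s = √(91845.600/9) = 101.0201
CV = 101.0201 / 678.8000 = 0.14882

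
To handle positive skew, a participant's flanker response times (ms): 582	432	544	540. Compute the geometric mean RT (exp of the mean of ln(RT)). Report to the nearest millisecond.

ln(RT): 6.3665, 6.0684, 6.2989, 6.2916
Mean ln(RT) = 25.0254/4 = 6.25635
Geometric mean = exp(6.25635) = 521.31 ms

521 ms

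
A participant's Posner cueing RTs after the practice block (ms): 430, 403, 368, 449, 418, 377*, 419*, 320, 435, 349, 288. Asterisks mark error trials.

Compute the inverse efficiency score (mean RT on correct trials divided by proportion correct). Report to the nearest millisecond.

470 ms

Correct trials (n=9): 430, 403, 368, 449, 418, 320, 435, 349, 288
Mean correct RT = 3460/9 = 384.4444 ms
Proportion correct = 9/11
IES = 384.4444 / (9/11) = 469.877 ms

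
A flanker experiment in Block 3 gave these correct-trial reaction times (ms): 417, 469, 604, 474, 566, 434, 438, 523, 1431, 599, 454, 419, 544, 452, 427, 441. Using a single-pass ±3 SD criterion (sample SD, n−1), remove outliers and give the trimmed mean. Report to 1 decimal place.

484.1 ms

n = 16, ΣRT = 8692, M = 543.250
Σ(x−M)² = 900787.00; s = √(900787.00/15) = 245.056
Cutoffs: 543.250 ± 3·245.056 → [-191.9, 1278.4]
Outside: 1431 → excluded.
Retained (n=15): Σ = 7261, mean = 7261/15 = 484.067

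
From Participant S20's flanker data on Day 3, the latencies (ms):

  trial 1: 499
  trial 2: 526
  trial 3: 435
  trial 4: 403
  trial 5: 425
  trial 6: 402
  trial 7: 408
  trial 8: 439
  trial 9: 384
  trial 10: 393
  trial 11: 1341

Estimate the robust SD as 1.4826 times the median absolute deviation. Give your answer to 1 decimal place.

Sorted: 384, 393, 402, 403, 408, 425, 435, 439, 499, 526, 1341 → median = 425
|x − 425| sorted: 0, 10, 14, 17, 22, 23, 32, 41, 74, 101, 916 → MAD = 23
Robust SD ≈ 1.4826 × 23 = 34.100

34.1 ms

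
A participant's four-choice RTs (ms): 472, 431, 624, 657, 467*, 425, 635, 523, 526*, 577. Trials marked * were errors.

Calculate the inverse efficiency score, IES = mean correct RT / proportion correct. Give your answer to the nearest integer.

Correct trials (n=8): 472, 431, 624, 657, 425, 635, 523, 577
Mean correct RT = 4344/8 = 543.0000 ms
Proportion correct = 8/10
IES = 543.0000 / (8/10) = 678.750 ms

679 ms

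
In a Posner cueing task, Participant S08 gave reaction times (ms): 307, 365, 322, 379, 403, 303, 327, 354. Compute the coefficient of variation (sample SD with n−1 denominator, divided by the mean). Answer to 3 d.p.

n = 8, Σ = 2760, M = 345.0000
Σ(x−M)² = 9062.000; s = √(9062.000/7) = 35.9802
CV = 35.9802 / 345.0000 = 0.10429

0.104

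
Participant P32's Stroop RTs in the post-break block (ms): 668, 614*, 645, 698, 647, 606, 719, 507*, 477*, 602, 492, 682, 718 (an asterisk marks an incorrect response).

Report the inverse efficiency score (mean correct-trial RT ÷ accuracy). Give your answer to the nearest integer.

Correct trials (n=10): 668, 645, 698, 647, 606, 719, 602, 492, 682, 718
Mean correct RT = 6477/10 = 647.7000 ms
Proportion correct = 10/13
IES = 647.7000 / (10/13) = 842.010 ms

842 ms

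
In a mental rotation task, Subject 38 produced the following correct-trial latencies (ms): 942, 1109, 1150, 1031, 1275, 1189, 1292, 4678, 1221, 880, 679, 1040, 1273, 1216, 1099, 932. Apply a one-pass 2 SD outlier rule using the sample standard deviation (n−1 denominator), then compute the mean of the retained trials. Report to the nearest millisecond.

1089 ms

n = 16, ΣRT = 21006, M = 1312.875
Σ(x−M)² = 12500239.75; s = √(12500239.75/15) = 912.880
Cutoffs: 1312.875 ± 2·912.880 → [-512.9, 3138.6]
Outside: 4678 → excluded.
Retained (n=15): Σ = 16328, mean = 16328/15 = 1088.533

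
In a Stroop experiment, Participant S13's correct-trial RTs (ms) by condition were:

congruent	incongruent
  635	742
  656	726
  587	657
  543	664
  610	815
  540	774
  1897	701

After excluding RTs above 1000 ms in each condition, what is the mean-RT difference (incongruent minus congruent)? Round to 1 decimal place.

congruent: exclude 1897
M(congruent) = 3571/6 = 595.167
M(incongruent) = 5079/7 = 725.571
Difference = 725.571 − 595.167 = 130.405 ms

130.4 ms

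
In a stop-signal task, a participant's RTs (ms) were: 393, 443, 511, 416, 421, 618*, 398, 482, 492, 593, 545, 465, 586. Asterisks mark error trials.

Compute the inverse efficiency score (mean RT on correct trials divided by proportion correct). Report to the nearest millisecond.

Correct trials (n=12): 393, 443, 511, 416, 421, 398, 482, 492, 593, 545, 465, 586
Mean correct RT = 5745/12 = 478.7500 ms
Proportion correct = 12/13
IES = 478.7500 / (12/13) = 518.646 ms

519 ms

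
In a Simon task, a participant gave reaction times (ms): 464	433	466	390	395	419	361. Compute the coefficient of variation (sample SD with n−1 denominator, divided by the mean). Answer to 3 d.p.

0.094

n = 7, Σ = 2928, M = 418.2857
Σ(x−M)² = 9207.429; s = √(9207.429/6) = 39.1736
CV = 39.1736 / 418.2857 = 0.09365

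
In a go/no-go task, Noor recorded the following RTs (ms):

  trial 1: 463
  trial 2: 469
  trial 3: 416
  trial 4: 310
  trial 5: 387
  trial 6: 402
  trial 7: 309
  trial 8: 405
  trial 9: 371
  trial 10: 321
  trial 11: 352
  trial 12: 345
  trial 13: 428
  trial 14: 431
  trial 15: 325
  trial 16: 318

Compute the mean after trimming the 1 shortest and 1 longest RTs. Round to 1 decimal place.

Sorted: 309, 310, 318, 321, 325, 345, 352, 371, 387, 402, 405, 416, 428, 431, 463, 469
Drop lowest 1 (309) and highest 1 (469)
Remaining (n=14): Σ = 5274, mean = 5274/14 = 376.714

376.7 ms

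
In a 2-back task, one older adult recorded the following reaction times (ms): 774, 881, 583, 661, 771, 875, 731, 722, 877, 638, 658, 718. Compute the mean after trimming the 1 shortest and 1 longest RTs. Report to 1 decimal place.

Sorted: 583, 638, 658, 661, 718, 722, 731, 771, 774, 875, 877, 881
Drop lowest 1 (583) and highest 1 (881)
Remaining (n=10): Σ = 7425, mean = 7425/10 = 742.500

742.5 ms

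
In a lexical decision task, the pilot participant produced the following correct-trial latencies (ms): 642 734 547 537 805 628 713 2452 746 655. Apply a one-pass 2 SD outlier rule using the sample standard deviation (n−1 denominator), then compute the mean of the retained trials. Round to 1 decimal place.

667.4 ms

n = 10, ΣRT = 8459, M = 845.900
Σ(x−M)² = 2931652.90; s = √(2931652.90/9) = 570.736
Cutoffs: 845.900 ± 2·570.736 → [-295.6, 1987.4]
Outside: 2452 → excluded.
Retained (n=9): Σ = 6007, mean = 6007/9 = 667.444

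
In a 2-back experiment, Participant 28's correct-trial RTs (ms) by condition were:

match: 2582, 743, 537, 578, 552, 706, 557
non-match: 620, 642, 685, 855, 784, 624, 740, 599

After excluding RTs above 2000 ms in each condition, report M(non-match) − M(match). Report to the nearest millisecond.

81 ms

match: exclude 2582
M(match) = 3673/6 = 612.167
M(non-match) = 5549/8 = 693.625
Difference = 693.625 − 612.167 = 81.458 ms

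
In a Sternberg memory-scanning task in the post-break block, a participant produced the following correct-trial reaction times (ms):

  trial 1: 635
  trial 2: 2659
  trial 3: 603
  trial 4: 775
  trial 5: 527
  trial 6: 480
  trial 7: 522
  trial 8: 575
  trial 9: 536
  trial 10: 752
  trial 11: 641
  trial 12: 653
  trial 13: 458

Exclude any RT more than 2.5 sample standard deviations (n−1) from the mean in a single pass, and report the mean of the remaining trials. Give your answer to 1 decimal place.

n = 13, ΣRT = 9816, M = 755.077
Σ(x−M)² = 4036996.92; s = √(4036996.92/12) = 580.014
Cutoffs: 755.077 ± 2.5·580.014 → [-695.0, 2205.1]
Outside: 2659 → excluded.
Retained (n=12): Σ = 7157, mean = 7157/12 = 596.417

596.4 ms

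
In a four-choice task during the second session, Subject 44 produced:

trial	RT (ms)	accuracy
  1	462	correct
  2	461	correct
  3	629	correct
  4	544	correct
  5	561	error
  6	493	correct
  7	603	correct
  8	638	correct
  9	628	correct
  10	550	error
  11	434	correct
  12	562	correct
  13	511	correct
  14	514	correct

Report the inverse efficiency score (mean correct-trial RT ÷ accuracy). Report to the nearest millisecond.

630 ms

Correct trials (n=12): 462, 461, 629, 544, 493, 603, 638, 628, 434, 562, 511, 514
Mean correct RT = 6479/12 = 539.9167 ms
Proportion correct = 12/14
IES = 539.9167 / (12/14) = 629.903 ms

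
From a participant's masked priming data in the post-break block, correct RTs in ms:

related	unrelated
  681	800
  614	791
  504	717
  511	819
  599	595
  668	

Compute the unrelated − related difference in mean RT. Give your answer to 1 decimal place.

148.2 ms

M(related) = 3577/6 = 596.167
M(unrelated) = 3722/5 = 744.400
Difference = 744.400 − 596.167 = 148.233 ms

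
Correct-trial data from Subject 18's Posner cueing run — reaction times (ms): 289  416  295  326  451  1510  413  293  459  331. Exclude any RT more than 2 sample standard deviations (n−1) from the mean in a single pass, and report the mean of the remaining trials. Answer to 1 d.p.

n = 10, ΣRT = 4783, M = 478.300
Σ(x−M)² = 1222330.10; s = √(1222330.10/9) = 368.530
Cutoffs: 478.300 ± 2·368.530 → [-258.8, 1215.4]
Outside: 1510 → excluded.
Retained (n=9): Σ = 3273, mean = 3273/9 = 363.667

363.7 ms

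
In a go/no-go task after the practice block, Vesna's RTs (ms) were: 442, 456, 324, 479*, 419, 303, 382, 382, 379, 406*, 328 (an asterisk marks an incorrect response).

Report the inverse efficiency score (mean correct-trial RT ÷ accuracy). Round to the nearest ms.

464 ms

Correct trials (n=9): 442, 456, 324, 419, 303, 382, 382, 379, 328
Mean correct RT = 3415/9 = 379.4444 ms
Proportion correct = 9/11
IES = 379.4444 / (9/11) = 463.765 ms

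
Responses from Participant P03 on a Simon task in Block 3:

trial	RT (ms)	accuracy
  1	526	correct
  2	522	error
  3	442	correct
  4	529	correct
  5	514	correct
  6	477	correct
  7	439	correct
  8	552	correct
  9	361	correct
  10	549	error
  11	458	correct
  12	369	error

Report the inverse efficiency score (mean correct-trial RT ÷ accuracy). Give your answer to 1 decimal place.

636.7 ms

Correct trials (n=9): 526, 442, 529, 514, 477, 439, 552, 361, 458
Mean correct RT = 4298/9 = 477.5556 ms
Proportion correct = 9/12
IES = 477.5556 / (9/12) = 636.741 ms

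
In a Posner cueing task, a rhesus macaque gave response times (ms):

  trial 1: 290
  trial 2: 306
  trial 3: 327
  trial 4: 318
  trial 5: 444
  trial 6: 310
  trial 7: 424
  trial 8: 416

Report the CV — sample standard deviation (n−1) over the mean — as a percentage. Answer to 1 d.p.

17.6%

n = 8, Σ = 2835, M = 354.3750
Σ(x−M)² = 27203.875; s = √(27203.875/7) = 62.3399
CV = 62.3399 / 354.3750 = 0.17592 = 17.592%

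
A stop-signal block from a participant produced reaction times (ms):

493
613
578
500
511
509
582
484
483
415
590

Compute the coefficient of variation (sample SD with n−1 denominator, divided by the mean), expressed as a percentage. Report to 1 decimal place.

n = 11, Σ = 5758, M = 523.4545
Σ(x−M)² = 35646.727; s = √(35646.727/10) = 59.7049
CV = 59.7049 / 523.4545 = 0.11406 = 11.406%

11.4%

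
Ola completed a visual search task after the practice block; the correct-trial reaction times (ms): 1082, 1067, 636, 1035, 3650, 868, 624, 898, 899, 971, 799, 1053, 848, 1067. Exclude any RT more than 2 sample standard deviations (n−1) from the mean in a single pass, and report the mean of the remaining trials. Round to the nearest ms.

911 ms

n = 14, ΣRT = 15497, M = 1106.929
Σ(x−M)² = 7258410.93; s = √(7258410.93/13) = 747.221
Cutoffs: 1106.929 ± 2·747.221 → [-387.5, 2601.4]
Outside: 3650 → excluded.
Retained (n=13): Σ = 11847, mean = 11847/13 = 911.308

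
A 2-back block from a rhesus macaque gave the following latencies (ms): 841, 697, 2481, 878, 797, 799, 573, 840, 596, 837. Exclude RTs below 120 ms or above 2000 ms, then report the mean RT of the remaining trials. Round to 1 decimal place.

Excluded: 2481
Retained (n=9): Σ = 6858
Mean = 6858/9 = 762.0000

762.0 ms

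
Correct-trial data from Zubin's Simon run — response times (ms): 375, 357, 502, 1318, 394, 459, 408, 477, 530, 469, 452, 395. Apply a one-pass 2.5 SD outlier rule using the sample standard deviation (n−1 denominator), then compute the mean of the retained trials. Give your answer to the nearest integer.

n = 12, ΣRT = 6136, M = 511.333
Σ(x−M)² = 740760.67; s = √(740760.67/11) = 259.503
Cutoffs: 511.333 ± 2.5·259.503 → [-137.4, 1160.1]
Outside: 1318 → excluded.
Retained (n=11): Σ = 4818, mean = 4818/11 = 438.000

438 ms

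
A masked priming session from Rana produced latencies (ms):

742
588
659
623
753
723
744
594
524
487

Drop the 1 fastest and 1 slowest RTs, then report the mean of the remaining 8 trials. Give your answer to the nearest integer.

650 ms

Sorted: 487, 524, 588, 594, 623, 659, 723, 742, 744, 753
Drop lowest 1 (487) and highest 1 (753)
Remaining (n=8): Σ = 5197, mean = 5197/8 = 649.625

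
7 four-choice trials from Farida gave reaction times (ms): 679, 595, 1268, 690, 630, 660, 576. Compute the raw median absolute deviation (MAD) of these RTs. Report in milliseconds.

30 ms

Sorted: 576, 595, 630, 660, 679, 690, 1268 → median = 660
|x − 660|: 19, 65, 608, 30, 30, 0, 84
Sorted deviations: 0, 19, 30, 30, 65, 84, 608 → MAD = 30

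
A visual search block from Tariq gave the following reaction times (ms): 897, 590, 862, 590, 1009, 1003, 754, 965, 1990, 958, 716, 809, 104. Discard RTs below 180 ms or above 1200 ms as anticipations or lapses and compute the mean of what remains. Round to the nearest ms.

832 ms

Excluded: 104, 1990
Retained (n=11): Σ = 9153
Mean = 9153/11 = 832.0909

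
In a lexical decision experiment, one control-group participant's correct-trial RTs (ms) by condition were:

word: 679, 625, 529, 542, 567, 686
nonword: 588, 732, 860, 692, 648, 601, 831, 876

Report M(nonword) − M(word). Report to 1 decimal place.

M(word) = 3628/6 = 604.667
M(nonword) = 5828/8 = 728.500
Difference = 728.500 − 604.667 = 123.833 ms

123.8 ms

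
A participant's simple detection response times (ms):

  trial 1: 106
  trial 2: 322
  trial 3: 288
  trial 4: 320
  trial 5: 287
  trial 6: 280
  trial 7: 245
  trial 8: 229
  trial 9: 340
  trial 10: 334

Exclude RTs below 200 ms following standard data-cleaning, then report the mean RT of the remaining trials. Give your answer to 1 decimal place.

293.9 ms

Excluded: 106
Retained (n=9): Σ = 2645
Mean = 2645/9 = 293.8889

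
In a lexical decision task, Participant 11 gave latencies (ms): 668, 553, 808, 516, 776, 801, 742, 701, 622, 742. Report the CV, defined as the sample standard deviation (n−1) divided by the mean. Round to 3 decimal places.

0.147

n = 10, Σ = 6929, M = 692.9000
Σ(x−M)² = 93238.900; s = √(93238.900/9) = 101.7835
CV = 101.7835 / 692.9000 = 0.14689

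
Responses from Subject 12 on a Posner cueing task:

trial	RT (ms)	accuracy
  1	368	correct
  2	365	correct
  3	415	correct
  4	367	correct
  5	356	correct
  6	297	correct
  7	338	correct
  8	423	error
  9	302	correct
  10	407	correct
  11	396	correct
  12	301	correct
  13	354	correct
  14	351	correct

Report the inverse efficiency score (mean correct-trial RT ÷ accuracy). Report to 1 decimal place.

Correct trials (n=13): 368, 365, 415, 367, 356, 297, 338, 302, 407, 396, 301, 354, 351
Mean correct RT = 4617/13 = 355.1538 ms
Proportion correct = 13/14
IES = 355.1538 / (13/14) = 382.473 ms

382.5 ms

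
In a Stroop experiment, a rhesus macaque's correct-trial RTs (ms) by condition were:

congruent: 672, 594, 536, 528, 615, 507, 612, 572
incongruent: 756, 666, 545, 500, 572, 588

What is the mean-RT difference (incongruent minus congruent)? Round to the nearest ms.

25 ms

M(congruent) = 4636/8 = 579.500
M(incongruent) = 3627/6 = 604.500
Difference = 604.500 − 579.500 = 25.000 ms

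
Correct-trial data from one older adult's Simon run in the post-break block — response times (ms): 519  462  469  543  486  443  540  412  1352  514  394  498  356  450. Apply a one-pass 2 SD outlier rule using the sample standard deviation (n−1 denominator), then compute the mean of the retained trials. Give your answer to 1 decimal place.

n = 14, ΣRT = 7438, M = 531.286
Σ(x−M)² = 764276.86; s = √(764276.86/13) = 242.468
Cutoffs: 531.286 ± 2·242.468 → [46.4, 1016.2]
Outside: 1352 → excluded.
Retained (n=13): Σ = 6086, mean = 6086/13 = 468.154

468.2 ms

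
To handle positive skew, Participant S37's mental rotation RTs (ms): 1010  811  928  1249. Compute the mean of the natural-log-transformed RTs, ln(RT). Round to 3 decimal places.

ln(RT): 6.9177, 6.6983, 6.8330, 7.1301
Σ ln(RT) = 27.5791
Mean = 27.5791/4 = 6.89478

6.895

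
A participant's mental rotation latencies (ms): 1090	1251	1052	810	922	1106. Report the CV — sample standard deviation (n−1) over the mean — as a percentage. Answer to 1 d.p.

n = 6, Σ = 6231, M = 1038.5000
Σ(x−M)² = 118331.500; s = √(118331.500/5) = 153.8386
CV = 153.8386 / 1038.5000 = 0.14814 = 14.814%

14.8%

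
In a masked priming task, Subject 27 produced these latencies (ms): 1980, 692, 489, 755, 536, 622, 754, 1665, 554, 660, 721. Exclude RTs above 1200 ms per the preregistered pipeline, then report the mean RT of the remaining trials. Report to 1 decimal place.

Excluded: 1665, 1980
Retained (n=9): Σ = 5783
Mean = 5783/9 = 642.5556

642.6 ms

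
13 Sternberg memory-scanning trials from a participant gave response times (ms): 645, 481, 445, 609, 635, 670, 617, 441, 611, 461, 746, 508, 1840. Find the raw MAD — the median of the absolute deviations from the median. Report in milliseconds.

103 ms

Sorted: 441, 445, 461, 481, 508, 609, 611, 617, 635, 645, 670, 746, 1840 → median = 611
|x − 611|: 34, 130, 166, 2, 24, 59, 6, 170, 0, 150, 135, 103, 1229
Sorted deviations: 0, 2, 6, 24, 34, 59, 103, 130, 135, 150, 166, 170, 1229 → MAD = 103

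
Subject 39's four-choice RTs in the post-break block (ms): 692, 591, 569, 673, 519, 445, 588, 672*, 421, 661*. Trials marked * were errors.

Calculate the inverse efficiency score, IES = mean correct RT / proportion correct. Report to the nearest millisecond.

Correct trials (n=8): 692, 591, 569, 673, 519, 445, 588, 421
Mean correct RT = 4498/8 = 562.2500 ms
Proportion correct = 8/10
IES = 562.2500 / (8/10) = 702.812 ms

703 ms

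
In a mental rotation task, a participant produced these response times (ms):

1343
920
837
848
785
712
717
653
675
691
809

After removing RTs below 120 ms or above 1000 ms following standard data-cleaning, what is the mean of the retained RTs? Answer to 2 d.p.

Excluded: 1343
Retained (n=10): Σ = 7647
Mean = 7647/10 = 764.7000

764.70 ms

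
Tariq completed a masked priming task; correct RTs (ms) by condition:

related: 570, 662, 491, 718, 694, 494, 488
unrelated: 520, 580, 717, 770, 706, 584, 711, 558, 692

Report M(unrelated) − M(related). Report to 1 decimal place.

60.5 ms

M(related) = 4117/7 = 588.143
M(unrelated) = 5838/9 = 648.667
Difference = 648.667 − 588.143 = 60.524 ms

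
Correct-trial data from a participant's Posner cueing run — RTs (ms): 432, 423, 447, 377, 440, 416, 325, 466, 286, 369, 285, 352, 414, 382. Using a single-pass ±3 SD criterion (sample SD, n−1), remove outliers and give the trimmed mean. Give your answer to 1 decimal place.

386.7 ms

n = 14, ΣRT = 5414, M = 386.714
Σ(x−M)² = 43662.86; s = √(43662.86/13) = 57.954
Cutoffs: 386.714 ± 3·57.954 → [212.9, 560.6]
No RTs fall outside the cutoffs; all 14 retained. Mean = 5414/14 = 386.714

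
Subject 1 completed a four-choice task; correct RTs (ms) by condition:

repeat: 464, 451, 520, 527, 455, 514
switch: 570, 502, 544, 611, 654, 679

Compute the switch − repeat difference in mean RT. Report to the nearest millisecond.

105 ms

M(repeat) = 2931/6 = 488.500
M(switch) = 3560/6 = 593.333
Difference = 593.333 − 488.500 = 104.833 ms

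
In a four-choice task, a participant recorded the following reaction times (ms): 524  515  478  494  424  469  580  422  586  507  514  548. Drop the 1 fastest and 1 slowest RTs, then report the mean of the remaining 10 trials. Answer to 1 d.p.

Sorted: 422, 424, 469, 478, 494, 507, 514, 515, 524, 548, 580, 586
Drop lowest 1 (422) and highest 1 (586)
Remaining (n=10): Σ = 5053, mean = 5053/10 = 505.300

505.3 ms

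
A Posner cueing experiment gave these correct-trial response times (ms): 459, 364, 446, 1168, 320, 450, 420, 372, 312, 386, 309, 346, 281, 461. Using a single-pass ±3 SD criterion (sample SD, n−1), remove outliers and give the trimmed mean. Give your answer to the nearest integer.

379 ms

n = 14, ΣRT = 6094, M = 435.286
Σ(x−M)² = 626388.86; s = √(626388.86/13) = 219.508
Cutoffs: 435.286 ± 3·219.508 → [-223.2, 1093.8]
Outside: 1168 → excluded.
Retained (n=13): Σ = 4926, mean = 4926/13 = 378.923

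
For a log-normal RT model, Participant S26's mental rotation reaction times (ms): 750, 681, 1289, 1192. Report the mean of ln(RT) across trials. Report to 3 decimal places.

6.847

ln(RT): 6.6201, 6.5236, 7.1616, 7.0834
Σ ln(RT) = 27.3886
Mean = 27.3886/4 = 6.84716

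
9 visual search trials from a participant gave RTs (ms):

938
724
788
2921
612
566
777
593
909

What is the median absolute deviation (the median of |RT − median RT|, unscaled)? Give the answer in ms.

Sorted: 566, 593, 612, 724, 777, 788, 909, 938, 2921 → median = 777
|x − 777|: 161, 53, 11, 2144, 165, 211, 0, 184, 132
Sorted deviations: 0, 11, 53, 132, 161, 165, 184, 211, 2144 → MAD = 161

161 ms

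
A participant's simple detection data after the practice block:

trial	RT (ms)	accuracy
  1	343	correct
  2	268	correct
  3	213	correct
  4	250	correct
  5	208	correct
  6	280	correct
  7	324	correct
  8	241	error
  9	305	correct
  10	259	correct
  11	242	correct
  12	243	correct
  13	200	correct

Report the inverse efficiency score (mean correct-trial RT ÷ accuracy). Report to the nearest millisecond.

Correct trials (n=12): 343, 268, 213, 250, 208, 280, 324, 305, 259, 242, 243, 200
Mean correct RT = 3135/12 = 261.2500 ms
Proportion correct = 12/13
IES = 261.2500 / (12/13) = 283.021 ms

283 ms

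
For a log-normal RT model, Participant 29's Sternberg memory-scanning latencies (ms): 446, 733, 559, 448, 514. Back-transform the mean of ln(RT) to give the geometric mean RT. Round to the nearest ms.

ln(RT): 6.1003, 6.5971, 6.3261, 6.1048, 6.2422
Mean ln(RT) = 31.3706/5 = 6.27413
Geometric mean = exp(6.27413) = 530.66 ms

531 ms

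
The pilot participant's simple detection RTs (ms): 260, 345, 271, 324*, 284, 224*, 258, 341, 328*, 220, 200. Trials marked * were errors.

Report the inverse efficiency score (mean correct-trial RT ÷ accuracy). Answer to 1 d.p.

374.5 ms

Correct trials (n=8): 260, 345, 271, 284, 258, 341, 220, 200
Mean correct RT = 2179/8 = 272.3750 ms
Proportion correct = 8/11
IES = 272.3750 / (8/11) = 374.516 ms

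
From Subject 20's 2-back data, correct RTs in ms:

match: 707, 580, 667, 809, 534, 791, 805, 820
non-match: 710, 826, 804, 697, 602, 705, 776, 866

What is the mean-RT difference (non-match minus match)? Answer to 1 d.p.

M(match) = 5713/8 = 714.125
M(non-match) = 5986/8 = 748.250
Difference = 748.250 − 714.125 = 34.125 ms

34.1 ms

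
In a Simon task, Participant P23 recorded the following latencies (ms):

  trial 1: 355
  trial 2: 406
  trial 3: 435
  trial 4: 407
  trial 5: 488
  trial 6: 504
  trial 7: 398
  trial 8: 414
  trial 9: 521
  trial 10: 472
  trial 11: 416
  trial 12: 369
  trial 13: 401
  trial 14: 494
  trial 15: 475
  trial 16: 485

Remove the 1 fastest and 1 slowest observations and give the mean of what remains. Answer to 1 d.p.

Sorted: 355, 369, 398, 401, 406, 407, 414, 416, 435, 472, 475, 485, 488, 494, 504, 521
Drop lowest 1 (355) and highest 1 (521)
Remaining (n=14): Σ = 6164, mean = 6164/14 = 440.286

440.3 ms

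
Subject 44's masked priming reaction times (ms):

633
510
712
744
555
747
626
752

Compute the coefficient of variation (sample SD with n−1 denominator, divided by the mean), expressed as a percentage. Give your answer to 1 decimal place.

n = 8, Σ = 5279, M = 659.8750
Σ(x−M)² = 61202.875; s = √(61202.875/7) = 93.5054
CV = 93.5054 / 659.8750 = 0.14170 = 14.170%

14.2%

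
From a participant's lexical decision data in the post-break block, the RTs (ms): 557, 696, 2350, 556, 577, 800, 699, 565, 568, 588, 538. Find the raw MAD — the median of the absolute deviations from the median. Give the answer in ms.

Sorted: 538, 556, 557, 565, 568, 577, 588, 696, 699, 800, 2350 → median = 577
|x − 577|: 20, 119, 1773, 21, 0, 223, 122, 12, 9, 11, 39
Sorted deviations: 0, 9, 11, 12, 20, 21, 39, 119, 122, 223, 1773 → MAD = 21

21 ms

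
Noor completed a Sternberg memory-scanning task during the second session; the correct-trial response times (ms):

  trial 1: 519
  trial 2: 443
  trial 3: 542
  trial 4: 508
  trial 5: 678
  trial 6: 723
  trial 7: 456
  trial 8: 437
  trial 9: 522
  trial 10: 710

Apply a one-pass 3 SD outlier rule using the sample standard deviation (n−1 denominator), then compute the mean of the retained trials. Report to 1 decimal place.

553.8 ms

n = 10, ΣRT = 5538, M = 553.800
Σ(x−M)² = 108395.60; s = √(108395.60/9) = 109.745
Cutoffs: 553.800 ± 3·109.745 → [224.6, 883.0]
No RTs fall outside the cutoffs; all 10 retained. Mean = 5538/10 = 553.800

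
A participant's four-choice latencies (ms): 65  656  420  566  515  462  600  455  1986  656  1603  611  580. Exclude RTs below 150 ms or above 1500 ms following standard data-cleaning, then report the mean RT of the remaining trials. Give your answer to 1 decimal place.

Excluded: 65, 1603, 1986
Retained (n=10): Σ = 5521
Mean = 5521/10 = 552.1000

552.1 ms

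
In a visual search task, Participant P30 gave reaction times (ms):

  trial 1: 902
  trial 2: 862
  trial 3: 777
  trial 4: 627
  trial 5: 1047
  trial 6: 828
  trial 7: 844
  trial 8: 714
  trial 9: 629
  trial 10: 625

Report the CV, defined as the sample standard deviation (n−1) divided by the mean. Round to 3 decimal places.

n = 10, Σ = 7855, M = 785.5000
Σ(x−M)² = 173594.500; s = √(173594.500/9) = 138.8822
CV = 138.8822 / 785.5000 = 0.17681

0.177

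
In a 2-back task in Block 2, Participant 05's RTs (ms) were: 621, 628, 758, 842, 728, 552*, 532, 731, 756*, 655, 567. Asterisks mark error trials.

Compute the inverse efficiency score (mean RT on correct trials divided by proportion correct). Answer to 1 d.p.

Correct trials (n=9): 621, 628, 758, 842, 728, 532, 731, 655, 567
Mean correct RT = 6062/9 = 673.5556 ms
Proportion correct = 9/11
IES = 673.5556 / (9/11) = 823.235 ms

823.2 ms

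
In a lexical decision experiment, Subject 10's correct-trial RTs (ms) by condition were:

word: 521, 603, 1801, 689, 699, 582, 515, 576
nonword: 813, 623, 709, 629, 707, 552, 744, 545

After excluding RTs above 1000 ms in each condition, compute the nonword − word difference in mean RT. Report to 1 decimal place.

word: exclude 1801
M(word) = 4185/7 = 597.857
M(nonword) = 5322/8 = 665.250
Difference = 665.250 − 597.857 = 67.393 ms

67.4 ms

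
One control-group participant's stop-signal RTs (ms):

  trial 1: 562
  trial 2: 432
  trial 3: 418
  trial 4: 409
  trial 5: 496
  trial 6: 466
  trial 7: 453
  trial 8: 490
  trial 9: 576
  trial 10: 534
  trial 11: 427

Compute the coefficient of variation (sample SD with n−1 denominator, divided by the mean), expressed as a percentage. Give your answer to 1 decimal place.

12.2%

n = 11, Σ = 5263, M = 478.4545
Σ(x−M)² = 34108.727; s = √(34108.727/10) = 58.4027
CV = 58.4027 / 478.4545 = 0.12207 = 12.207%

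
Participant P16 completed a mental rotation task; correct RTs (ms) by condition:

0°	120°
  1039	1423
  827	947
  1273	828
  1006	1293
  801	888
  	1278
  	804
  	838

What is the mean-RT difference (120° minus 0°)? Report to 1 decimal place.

48.2 ms

M(0°) = 4946/5 = 989.200
M(120°) = 8299/8 = 1037.375
Difference = 1037.375 − 989.200 = 48.175 ms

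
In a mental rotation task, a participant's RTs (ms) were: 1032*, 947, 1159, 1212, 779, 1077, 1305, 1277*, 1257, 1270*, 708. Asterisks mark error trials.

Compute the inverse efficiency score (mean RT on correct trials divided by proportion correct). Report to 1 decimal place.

Correct trials (n=8): 947, 1159, 1212, 779, 1077, 1305, 1257, 708
Mean correct RT = 8444/8 = 1055.5000 ms
Proportion correct = 8/11
IES = 1055.5000 / (8/11) = 1451.312 ms

1451.3 ms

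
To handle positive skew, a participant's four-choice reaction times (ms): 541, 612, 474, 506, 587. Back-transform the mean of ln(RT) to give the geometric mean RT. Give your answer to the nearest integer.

ln(RT): 6.2934, 6.4167, 6.1612, 6.2265, 6.3750
Mean ln(RT) = 31.4729/5 = 6.29458
Geometric mean = exp(6.29458) = 541.63 ms

542 ms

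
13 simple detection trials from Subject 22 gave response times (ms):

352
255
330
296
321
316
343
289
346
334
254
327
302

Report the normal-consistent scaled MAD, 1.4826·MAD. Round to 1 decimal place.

Sorted: 254, 255, 289, 296, 302, 316, 321, 327, 330, 334, 343, 346, 352 → median = 321
|x − 321| sorted: 0, 5, 6, 9, 13, 19, 22, 25, 25, 31, 32, 66, 67 → MAD = 22
Robust SD ≈ 1.4826 × 22 = 32.617

32.6 ms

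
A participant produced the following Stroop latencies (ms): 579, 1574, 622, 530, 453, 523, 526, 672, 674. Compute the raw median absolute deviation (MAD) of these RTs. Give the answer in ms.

Sorted: 453, 523, 526, 530, 579, 622, 672, 674, 1574 → median = 579
|x − 579|: 0, 995, 43, 49, 126, 56, 53, 93, 95
Sorted deviations: 0, 43, 49, 53, 56, 93, 95, 126, 995 → MAD = 56

56 ms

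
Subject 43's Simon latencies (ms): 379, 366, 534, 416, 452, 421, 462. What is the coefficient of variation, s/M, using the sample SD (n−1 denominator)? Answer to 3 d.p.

0.131

n = 7, Σ = 3030, M = 432.8571
Σ(x−M)² = 19240.857; s = √(19240.857/6) = 56.6287
CV = 56.6287 / 432.8571 = 0.13083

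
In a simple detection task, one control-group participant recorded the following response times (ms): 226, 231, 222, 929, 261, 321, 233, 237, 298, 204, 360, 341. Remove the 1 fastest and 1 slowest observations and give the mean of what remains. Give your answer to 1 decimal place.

Sorted: 204, 222, 226, 231, 233, 237, 261, 298, 321, 341, 360, 929
Drop lowest 1 (204) and highest 1 (929)
Remaining (n=10): Σ = 2730, mean = 2730/10 = 273.000

273.0 ms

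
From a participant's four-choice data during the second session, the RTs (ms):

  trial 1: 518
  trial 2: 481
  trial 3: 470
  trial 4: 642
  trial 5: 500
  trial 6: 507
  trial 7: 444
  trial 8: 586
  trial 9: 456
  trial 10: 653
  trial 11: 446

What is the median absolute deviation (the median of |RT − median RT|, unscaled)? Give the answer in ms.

Sorted: 444, 446, 456, 470, 481, 500, 507, 518, 586, 642, 653 → median = 500
|x − 500|: 18, 19, 30, 142, 0, 7, 56, 86, 44, 153, 54
Sorted deviations: 0, 7, 18, 19, 30, 44, 54, 56, 86, 142, 153 → MAD = 44

44 ms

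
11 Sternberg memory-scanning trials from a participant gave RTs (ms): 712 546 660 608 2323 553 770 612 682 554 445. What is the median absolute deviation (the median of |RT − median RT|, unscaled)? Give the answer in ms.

66 ms

Sorted: 445, 546, 553, 554, 608, 612, 660, 682, 712, 770, 2323 → median = 612
|x − 612|: 100, 66, 48, 4, 1711, 59, 158, 0, 70, 58, 167
Sorted deviations: 0, 4, 48, 58, 59, 66, 70, 100, 158, 167, 1711 → MAD = 66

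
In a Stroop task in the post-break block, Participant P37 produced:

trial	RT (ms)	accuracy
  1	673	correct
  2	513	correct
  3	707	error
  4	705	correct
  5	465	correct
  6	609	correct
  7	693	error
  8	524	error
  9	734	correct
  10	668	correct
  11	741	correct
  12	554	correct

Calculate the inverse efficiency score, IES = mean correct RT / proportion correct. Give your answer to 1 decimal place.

Correct trials (n=9): 673, 513, 705, 465, 609, 734, 668, 741, 554
Mean correct RT = 5662/9 = 629.1111 ms
Proportion correct = 9/12
IES = 629.1111 / (9/12) = 838.815 ms

838.8 ms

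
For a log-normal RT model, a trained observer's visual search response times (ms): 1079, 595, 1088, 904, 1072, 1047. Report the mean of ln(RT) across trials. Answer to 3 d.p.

6.850

ln(RT): 6.9838, 6.3886, 6.9921, 6.8068, 6.9773, 6.9537
Σ ln(RT) = 41.1022
Mean = 41.1022/6 = 6.85037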